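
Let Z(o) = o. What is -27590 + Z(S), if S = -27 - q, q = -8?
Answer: -27609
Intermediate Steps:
S = -19 (S = -27 - 1*(-8) = -27 + 8 = -19)
-27590 + Z(S) = -27590 - 19 = -27609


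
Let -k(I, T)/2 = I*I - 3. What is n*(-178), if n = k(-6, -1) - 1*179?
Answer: 43610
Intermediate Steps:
k(I, T) = 6 - 2*I² (k(I, T) = -2*(I*I - 3) = -2*(I² - 3) = -2*(-3 + I²) = 6 - 2*I²)
n = -245 (n = (6 - 2*(-6)²) - 1*179 = (6 - 2*36) - 179 = (6 - 72) - 179 = -66 - 179 = -245)
n*(-178) = -245*(-178) = 43610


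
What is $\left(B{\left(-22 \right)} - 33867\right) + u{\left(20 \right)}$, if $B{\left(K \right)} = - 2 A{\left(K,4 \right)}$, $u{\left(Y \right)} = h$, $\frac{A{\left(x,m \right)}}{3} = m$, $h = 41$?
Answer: $-33850$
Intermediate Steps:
$A{\left(x,m \right)} = 3 m$
$u{\left(Y \right)} = 41$
$B{\left(K \right)} = -24$ ($B{\left(K \right)} = - 2 \cdot 3 \cdot 4 = \left(-2\right) 12 = -24$)
$\left(B{\left(-22 \right)} - 33867\right) + u{\left(20 \right)} = \left(-24 - 33867\right) + 41 = -33891 + 41 = -33850$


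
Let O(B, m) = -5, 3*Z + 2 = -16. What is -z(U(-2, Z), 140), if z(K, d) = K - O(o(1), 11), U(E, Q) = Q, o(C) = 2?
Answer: 1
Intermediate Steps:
Z = -6 (Z = -2/3 + (1/3)*(-16) = -2/3 - 16/3 = -6)
z(K, d) = 5 + K (z(K, d) = K - 1*(-5) = K + 5 = 5 + K)
-z(U(-2, Z), 140) = -(5 - 6) = -1*(-1) = 1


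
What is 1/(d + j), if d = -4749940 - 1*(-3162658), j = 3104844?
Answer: 1/1517562 ≈ 6.5895e-7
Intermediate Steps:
d = -1587282 (d = -4749940 + 3162658 = -1587282)
1/(d + j) = 1/(-1587282 + 3104844) = 1/1517562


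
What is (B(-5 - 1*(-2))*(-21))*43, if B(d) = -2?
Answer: 1806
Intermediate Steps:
(B(-5 - 1*(-2))*(-21))*43 = -2*(-21)*43 = 42*43 = 1806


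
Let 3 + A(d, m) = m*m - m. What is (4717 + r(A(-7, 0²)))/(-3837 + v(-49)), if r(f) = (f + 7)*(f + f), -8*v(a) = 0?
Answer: -4693/3837 ≈ -1.2231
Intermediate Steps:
v(a) = 0 (v(a) = -⅛*0 = 0)
A(d, m) = -3 + m² - m (A(d, m) = -3 + (m*m - m) = -3 + (m² - m) = -3 + m² - m)
r(f) = 2*f*(7 + f) (r(f) = (7 + f)*(2*f) = 2*f*(7 + f))
(4717 + r(A(-7, 0²)))/(-3837 + v(-49)) = (4717 + 2*(-3 + (0²)² - 1*0²)*(7 + (-3 + (0²)² - 1*0²)))/(-3837 + 0) = (4717 + 2*(-3 + 0² - 1*0)*(7 + (-3 + 0² - 1*0)))/(-3837) = (4717 + 2*(-3 + 0 + 0)*(7 + (-3 + 0 + 0)))*(-1/3837) = (4717 + 2*(-3)*(7 - 3))*(-1/3837) = (4717 + 2*(-3)*4)*(-1/3837) = (4717 - 24)*(-1/3837) = 4693*(-1/3837) = -4693/3837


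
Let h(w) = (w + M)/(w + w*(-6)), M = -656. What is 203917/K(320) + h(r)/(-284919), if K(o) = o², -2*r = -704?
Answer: 639097910393/320932761600 ≈ 1.9914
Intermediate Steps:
r = 352 (r = -½*(-704) = 352)
h(w) = -(-656 + w)/(5*w) (h(w) = (w - 656)/(w + w*(-6)) = (-656 + w)/(w - 6*w) = (-656 + w)/((-5*w)) = (-656 + w)*(-1/(5*w)) = -(-656 + w)/(5*w))
203917/K(320) + h(r)/(-284919) = 203917/(320²) + ((⅕)*(656 - 1*352)/352)/(-284919) = 203917/102400 + ((⅕)*(1/352)*(656 - 352))*(-1/284919) = 203917*(1/102400) + ((⅕)*(1/352)*304)*(-1/284919) = 203917/102400 + (19/110)*(-1/284919) = 203917/102400 - 19/31341090 = 639097910393/320932761600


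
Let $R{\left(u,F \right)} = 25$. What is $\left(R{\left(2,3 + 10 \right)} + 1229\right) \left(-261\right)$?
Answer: $-327294$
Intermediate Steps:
$\left(R{\left(2,3 + 10 \right)} + 1229\right) \left(-261\right) = \left(25 + 1229\right) \left(-261\right) = 1254 \left(-261\right) = -327294$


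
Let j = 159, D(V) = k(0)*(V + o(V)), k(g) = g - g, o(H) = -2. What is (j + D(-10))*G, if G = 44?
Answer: 6996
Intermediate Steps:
k(g) = 0
D(V) = 0 (D(V) = 0*(V - 2) = 0*(-2 + V) = 0)
(j + D(-10))*G = (159 + 0)*44 = 159*44 = 6996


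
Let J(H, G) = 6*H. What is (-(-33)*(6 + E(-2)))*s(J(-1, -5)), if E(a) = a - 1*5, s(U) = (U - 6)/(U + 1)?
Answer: -396/5 ≈ -79.200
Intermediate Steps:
s(U) = (-6 + U)/(1 + U)
E(a) = -5 + a (E(a) = a - 5 = -5 + a)
(-(-33)*(6 + E(-2)))*s(J(-1, -5)) = (-(-33)*(6 + (-5 - 2)))*((-6 + 6*(-1))/(1 + 6*(-1))) = (-(-33)*(6 - 7))*((-6 - 6)/(1 - 6)) = (-(-33)*(-1))*(-12/(-5)) = (-11*3)*(-⅕*(-12)) = -33*12/5 = -396/5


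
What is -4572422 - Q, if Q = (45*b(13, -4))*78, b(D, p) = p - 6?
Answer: -4537322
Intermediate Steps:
b(D, p) = -6 + p
Q = -35100 (Q = (45*(-6 - 4))*78 = (45*(-10))*78 = -450*78 = -35100)
-4572422 - Q = -4572422 - 1*(-35100) = -4572422 + 35100 = -4537322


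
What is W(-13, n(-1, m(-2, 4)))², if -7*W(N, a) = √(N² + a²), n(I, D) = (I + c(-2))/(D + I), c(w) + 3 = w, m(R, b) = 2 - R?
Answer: 173/49 ≈ 3.5306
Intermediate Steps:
c(w) = -3 + w
n(I, D) = (-5 + I)/(D + I) (n(I, D) = (I + (-3 - 2))/(D + I) = (I - 5)/(D + I) = (-5 + I)/(D + I))
W(N, a) = -√(N² + a²)/7
W(-13, n(-1, m(-2, 4)))² = (-√((-13)² + ((-5 - 1)/((2 - 1*(-2)) - 1))²)/7)² = (-√(169 + (-6/((2 + 2) - 1))²)/7)² = (-√(169 + (-6/(4 - 1))²)/7)² = (-√(169 + (-6/3)²)/7)² = (-√(169 + ((⅓)*(-6))²)/7)² = (-√(169 + (-2)²)/7)² = (-√(169 + 4)/7)² = (-√173/7)² = 173/49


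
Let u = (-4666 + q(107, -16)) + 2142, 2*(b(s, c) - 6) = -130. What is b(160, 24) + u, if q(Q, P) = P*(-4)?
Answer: -2519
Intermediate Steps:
b(s, c) = -59 (b(s, c) = 6 + (1/2)*(-130) = 6 - 65 = -59)
q(Q, P) = -4*P
u = -2460 (u = (-4666 - 4*(-16)) + 2142 = (-4666 + 64) + 2142 = -4602 + 2142 = -2460)
b(160, 24) + u = -59 - 2460 = -2519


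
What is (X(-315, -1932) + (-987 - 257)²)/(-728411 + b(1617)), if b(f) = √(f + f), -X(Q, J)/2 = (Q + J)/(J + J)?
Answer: -103706208627255/48813597515204 - 996612435*√66/48813597515204 ≈ -2.1247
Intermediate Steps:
X(Q, J) = -(J + Q)/J (X(Q, J) = -2*(Q + J)/(J + J) = -2*(J + Q)/(2*J) = -2*(J + Q)*1/(2*J) = -(J + Q)/J)
b(f) = √2*√f (b(f) = √(2*f) = √2*√f)
(X(-315, -1932) + (-987 - 257)²)/(-728411 + b(1617)) = ((-1*(-1932) - 1*(-315))/(-1932) + (-987 - 257)²)/(-728411 + √2*√1617) = (-(1932 + 315)/1932 + (-1244)²)/(-728411 + √2*(7*√33)) = (-1/1932*2247 + 1547536)/(-728411 + 7*√66) = (-107/92 + 1547536)/(-728411 + 7*√66) = 142373205/(92*(-728411 + 7*√66))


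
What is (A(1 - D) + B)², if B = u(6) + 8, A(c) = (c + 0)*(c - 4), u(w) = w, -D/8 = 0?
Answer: 121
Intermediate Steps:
D = 0 (D = -8*0 = 0)
A(c) = c*(-4 + c)
B = 14 (B = 6 + 8 = 14)
(A(1 - D) + B)² = ((1 - 1*0)*(-4 + (1 - 1*0)) + 14)² = ((1 + 0)*(-4 + (1 + 0)) + 14)² = (1*(-4 + 1) + 14)² = (1*(-3) + 14)² = (-3 + 14)² = 11² = 121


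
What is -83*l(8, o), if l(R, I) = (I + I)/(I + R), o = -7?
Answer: 1162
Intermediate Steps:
l(R, I) = 2*I/(I + R) (l(R, I) = (2*I)/(I + R) = 2*I/(I + R))
-83*l(8, o) = -166*(-7)/(-7 + 8) = -166*(-7)/1 = -166*(-7) = -83*(-14) = 1162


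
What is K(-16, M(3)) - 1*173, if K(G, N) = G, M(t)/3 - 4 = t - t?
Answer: -189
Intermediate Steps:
M(t) = 12 (M(t) = 12 + 3*(t - t) = 12 + 3*0 = 12 + 0 = 12)
K(-16, M(3)) - 1*173 = -16 - 1*173 = -16 - 173 = -189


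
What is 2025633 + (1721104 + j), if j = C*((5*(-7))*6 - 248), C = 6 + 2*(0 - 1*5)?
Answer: 3748569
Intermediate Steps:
C = -4 (C = 6 + 2*(0 - 5) = 6 + 2*(-5) = 6 - 10 = -4)
j = 1832 (j = -4*((5*(-7))*6 - 248) = -4*(-35*6 - 248) = -4*(-210 - 248) = -4*(-458) = 1832)
2025633 + (1721104 + j) = 2025633 + (1721104 + 1832) = 2025633 + 1722936 = 3748569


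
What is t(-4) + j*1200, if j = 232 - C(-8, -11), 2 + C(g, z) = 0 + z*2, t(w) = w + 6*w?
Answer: 307172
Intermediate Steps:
t(w) = 7*w
C(g, z) = -2 + 2*z (C(g, z) = -2 + (0 + z*2) = -2 + (0 + 2*z) = -2 + 2*z)
j = 256 (j = 232 - (-2 + 2*(-11)) = 232 - (-2 - 22) = 232 - 1*(-24) = 232 + 24 = 256)
t(-4) + j*1200 = 7*(-4) + 256*1200 = -28 + 307200 = 307172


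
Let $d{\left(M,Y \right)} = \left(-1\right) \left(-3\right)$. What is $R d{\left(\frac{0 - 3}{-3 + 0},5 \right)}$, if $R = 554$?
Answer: $1662$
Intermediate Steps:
$d{\left(M,Y \right)} = 3$
$R d{\left(\frac{0 - 3}{-3 + 0},5 \right)} = 554 \cdot 3 = 1662$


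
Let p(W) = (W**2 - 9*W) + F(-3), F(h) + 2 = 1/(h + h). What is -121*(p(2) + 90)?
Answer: -53603/6 ≈ -8933.8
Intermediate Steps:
F(h) = -2 + 1/(2*h) (F(h) = -2 + 1/(h + h) = -2 + 1/(2*h))
p(W) = -13/6 + W**2 - 9*W (p(W) = (W**2 - 9*W) + (-2 + (1/2)/(-3)) = (W**2 - 9*W) + (-2 + (1/2)*(-1/3)) = (W**2 - 9*W) + (-2 - 1/6) = (W**2 - 9*W) - 13/6 = -13/6 + W**2 - 9*W)
-121*(p(2) + 90) = -121*((-13/6 + 2**2 - 9*2) + 90) = -121*((-13/6 + 4 - 18) + 90) = -121*(-97/6 + 90) = -121*443/6 = -53603/6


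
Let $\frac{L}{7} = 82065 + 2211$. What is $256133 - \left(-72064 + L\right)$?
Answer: $-261735$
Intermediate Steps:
$L = 589932$ ($L = 7 \left(82065 + 2211\right) = 7 \cdot 84276 = 589932$)
$256133 - \left(-72064 + L\right) = 256133 + \left(72064 - 589932\right) = 256133 - 517868 = -261735$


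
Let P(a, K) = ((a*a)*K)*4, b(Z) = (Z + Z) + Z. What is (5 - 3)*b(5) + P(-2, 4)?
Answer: 94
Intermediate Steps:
b(Z) = 3*Z (b(Z) = 2*Z + Z = 3*Z)
P(a, K) = 4*K*a² (P(a, K) = (a²*K)*4 = (K*a²)*4 = 4*K*a²)
(5 - 3)*b(5) + P(-2, 4) = (5 - 3)*(3*5) + 4*4*(-2)² = 2*15 + 4*4*4 = 30 + 64 = 94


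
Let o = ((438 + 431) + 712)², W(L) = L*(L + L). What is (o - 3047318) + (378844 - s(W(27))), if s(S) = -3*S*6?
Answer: -142669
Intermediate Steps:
W(L) = 2*L² (W(L) = L*(2*L) = 2*L²)
o = 2499561 (o = (869 + 712)² = 1581² = 2499561)
s(S) = -18*S
(o - 3047318) + (378844 - s(W(27))) = (2499561 - 3047318) + (378844 - (-18)*2*27²) = -547757 + (378844 - (-18)*2*729) = -547757 + (378844 - (-18)*1458) = -547757 + (378844 - 1*(-26244)) = -547757 + (378844 + 26244) = -547757 + 405088 = -142669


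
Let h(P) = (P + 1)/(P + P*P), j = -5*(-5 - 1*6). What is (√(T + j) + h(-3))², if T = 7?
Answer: 559/9 - 2*√62/3 ≈ 56.862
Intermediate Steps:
j = 55 (j = -5*(-5 - 6) = -5*(-11) = 55)
h(P) = (1 + P)/(P + P²)
(√(T + j) + h(-3))² = (√(7 + 55) + 1/(-3))² = (√62 - ⅓)² = (-⅓ + √62)²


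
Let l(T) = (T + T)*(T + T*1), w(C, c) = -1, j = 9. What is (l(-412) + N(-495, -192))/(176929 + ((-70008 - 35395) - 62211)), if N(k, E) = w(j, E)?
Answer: 45265/621 ≈ 72.891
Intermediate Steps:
l(T) = 4*T**2 (l(T) = (2*T)*(T + T) = (2*T)*(2*T) = 4*T**2)
N(k, E) = -1
(l(-412) + N(-495, -192))/(176929 + ((-70008 - 35395) - 62211)) = (4*(-412)**2 - 1)/(176929 + ((-70008 - 35395) - 62211)) = (4*169744 - 1)/(176929 + (-105403 - 62211)) = (678976 - 1)/(176929 - 167614) = 678975/9315 = 678975*(1/9315) = 45265/621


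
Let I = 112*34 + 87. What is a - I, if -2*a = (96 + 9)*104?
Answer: -9355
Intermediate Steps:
a = -5460 (a = -(96 + 9)*104/2 = -105*104/2 = -1/2*10920 = -5460)
I = 3895 (I = 3808 + 87 = 3895)
a - I = -5460 - 1*3895 = -5460 - 3895 = -9355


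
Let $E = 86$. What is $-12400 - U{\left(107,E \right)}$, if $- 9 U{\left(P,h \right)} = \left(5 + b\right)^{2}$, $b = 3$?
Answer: $- \frac{111536}{9} \approx -12393.0$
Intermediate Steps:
$U{\left(P,h \right)} = - \frac{64}{9}$ ($U{\left(P,h \right)} = - \frac{\left(5 + 3\right)^{2}}{9} = - \frac{8^{2}}{9} = \left(- \frac{1}{9}\right) 64 = - \frac{64}{9}$)
$-12400 - U{\left(107,E \right)} = -12400 - - \frac{64}{9} = -12400 + \frac{64}{9} = - \frac{111536}{9}$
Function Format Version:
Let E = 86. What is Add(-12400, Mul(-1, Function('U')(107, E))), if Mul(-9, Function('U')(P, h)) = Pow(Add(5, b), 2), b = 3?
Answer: Rational(-111536, 9) ≈ -12393.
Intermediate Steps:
Function('U')(P, h) = Rational(-64, 9) (Function('U')(P, h) = Mul(Rational(-1, 9), Pow(Add(5, 3), 2)) = Mul(Rational(-1, 9), Pow(8, 2)) = Mul(Rational(-1, 9), 64) = Rational(-64, 9))
Add(-12400, Mul(-1, Function('U')(107, E))) = Add(-12400, Mul(-1, Rational(-64, 9))) = Add(-12400, Rational(64, 9)) = Rational(-111536, 9)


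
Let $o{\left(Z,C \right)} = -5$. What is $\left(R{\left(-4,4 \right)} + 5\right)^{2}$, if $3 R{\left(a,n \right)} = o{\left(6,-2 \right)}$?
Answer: $\frac{100}{9} \approx 11.111$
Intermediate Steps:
$R{\left(a,n \right)} = - \frac{5}{3}$ ($R{\left(a,n \right)} = \frac{1}{3} \left(-5\right) = - \frac{5}{3}$)
$\left(R{\left(-4,4 \right)} + 5\right)^{2} = \left(- \frac{5}{3} + 5\right)^{2} = \left(\frac{10}{3}\right)^{2} = \frac{100}{9}$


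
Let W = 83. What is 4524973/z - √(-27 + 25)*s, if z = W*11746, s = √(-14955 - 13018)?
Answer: 4524973/974918 + √55946 ≈ 241.17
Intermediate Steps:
s = I*√27973 (s = √(-27973) = I*√27973 ≈ 167.25*I)
z = 974918 (z = 83*11746 = 974918)
4524973/z - √(-27 + 25)*s = 4524973/974918 - √(-27 + 25)*I*√27973 = 4524973*(1/974918) - √(-2)*I*√27973 = 4524973/974918 - I*√2*I*√27973 = 4524973/974918 - (-1)*√55946 = 4524973/974918 + √55946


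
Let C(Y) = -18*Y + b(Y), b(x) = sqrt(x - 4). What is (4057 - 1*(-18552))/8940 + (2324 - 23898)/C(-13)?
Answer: -43893582283/489670620 + 21574*I*sqrt(17)/54773 ≈ -89.639 + 1.624*I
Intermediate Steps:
b(x) = sqrt(-4 + x)
C(Y) = sqrt(-4 + Y) - 18*Y (C(Y) = -18*Y + sqrt(-4 + Y) = sqrt(-4 + Y) - 18*Y)
(4057 - 1*(-18552))/8940 + (2324 - 23898)/C(-13) = (4057 - 1*(-18552))/8940 + (2324 - 23898)/(sqrt(-4 - 13) - 18*(-13)) = (4057 + 18552)*(1/8940) - 21574/(sqrt(-17) + 234) = 22609*(1/8940) - 21574/(I*sqrt(17) + 234) = 22609/8940 - 21574/(234 + I*sqrt(17))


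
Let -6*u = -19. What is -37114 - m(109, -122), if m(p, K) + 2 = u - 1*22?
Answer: -222559/6 ≈ -37093.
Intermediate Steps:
u = 19/6 (u = -1/6*(-19) = 19/6 ≈ 3.1667)
m(p, K) = -125/6 (m(p, K) = -2 + (19/6 - 1*22) = -2 + (19/6 - 22) = -2 - 113/6 = -125/6)
-37114 - m(109, -122) = -37114 - 1*(-125/6) = -37114 + 125/6 = -222559/6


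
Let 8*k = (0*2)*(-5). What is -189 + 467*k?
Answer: -189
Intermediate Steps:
k = 0 (k = ((0*2)*(-5))/8 = (0*(-5))/8 = (⅛)*0 = 0)
-189 + 467*k = -189 + 467*0 = -189 + 0 = -189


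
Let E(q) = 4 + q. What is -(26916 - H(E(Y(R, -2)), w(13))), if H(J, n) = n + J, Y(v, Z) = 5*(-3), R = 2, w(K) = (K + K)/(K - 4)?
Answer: -242317/9 ≈ -26924.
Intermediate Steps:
w(K) = 2*K/(-4 + K) (w(K) = (2*K)/(-4 + K) = 2*K/(-4 + K))
Y(v, Z) = -15
H(J, n) = J + n
-(26916 - H(E(Y(R, -2)), w(13))) = -(26916 - ((4 - 15) + 2*13/(-4 + 13))) = -(26916 - (-11 + 2*13/9)) = -(26916 - (-11 + 2*13*(1/9))) = -(26916 - (-11 + 26/9)) = -(26916 - 1*(-73/9)) = -(26916 + 73/9) = -1*242317/9 = -242317/9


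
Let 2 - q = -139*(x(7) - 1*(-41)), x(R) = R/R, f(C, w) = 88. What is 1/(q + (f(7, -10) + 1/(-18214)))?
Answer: 18214/107972591 ≈ 0.00016869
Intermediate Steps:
x(R) = 1
q = 5840 (q = 2 - (-139)*(1 - 1*(-41)) = 2 - (-139)*(1 + 41) = 2 - (-139)*42 = 2 - 1*(-5838) = 2 + 5838 = 5840)
1/(q + (f(7, -10) + 1/(-18214))) = 1/(5840 + (88 + 1/(-18214))) = 1/(5840 + (88 - 1/18214)) = 1/(5840 + 1602831/18214) = 1/(107972591/18214) = 18214/107972591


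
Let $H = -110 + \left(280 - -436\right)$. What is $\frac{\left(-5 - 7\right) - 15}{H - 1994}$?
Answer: $\frac{27}{1388} \approx 0.019452$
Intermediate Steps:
$H = 606$ ($H = -110 + \left(280 + 436\right) = -110 + 716 = 606$)
$\frac{\left(-5 - 7\right) - 15}{H - 1994} = \frac{\left(-5 - 7\right) - 15}{606 - 1994} = \frac{-12 - 15}{-1388} = \left(-27\right) \left(- \frac{1}{1388}\right) = \frac{27}{1388}$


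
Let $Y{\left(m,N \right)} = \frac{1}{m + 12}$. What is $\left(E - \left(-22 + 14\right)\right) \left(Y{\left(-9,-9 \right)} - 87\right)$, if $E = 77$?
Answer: $- \frac{22100}{3} \approx -7366.7$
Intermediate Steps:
$Y{\left(m,N \right)} = \frac{1}{12 + m}$
$\left(E - \left(-22 + 14\right)\right) \left(Y{\left(-9,-9 \right)} - 87\right) = \left(77 - \left(-22 + 14\right)\right) \left(\frac{1}{12 - 9} - 87\right) = \left(77 - -8\right) \left(\frac{1}{3} - 87\right) = \left(77 + 8\right) \left(\frac{1}{3} - 87\right) = 85 \left(- \frac{260}{3}\right) = - \frac{22100}{3}$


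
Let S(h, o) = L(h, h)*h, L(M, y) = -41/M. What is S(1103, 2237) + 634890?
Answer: 634849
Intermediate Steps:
S(h, o) = -41 (S(h, o) = (-41/h)*h = -41)
S(1103, 2237) + 634890 = -41 + 634890 = 634849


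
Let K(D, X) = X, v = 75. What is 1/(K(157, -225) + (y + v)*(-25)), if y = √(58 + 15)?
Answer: -84/174575 + √73/174575 ≈ -0.00043223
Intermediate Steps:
y = √73 ≈ 8.5440
1/(K(157, -225) + (y + v)*(-25)) = 1/(-225 + (√73 + 75)*(-25)) = 1/(-225 + (75 + √73)*(-25)) = 1/(-225 + (-1875 - 25*√73)) = 1/(-2100 - 25*√73)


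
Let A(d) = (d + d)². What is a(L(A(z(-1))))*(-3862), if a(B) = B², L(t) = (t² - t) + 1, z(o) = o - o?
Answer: -3862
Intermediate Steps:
z(o) = 0
A(d) = 4*d² (A(d) = (2*d)² = 4*d²)
L(t) = 1 + t² - t
a(L(A(z(-1))))*(-3862) = (1 + (4*0²)² - 4*0²)²*(-3862) = (1 + (4*0)² - 4*0)²*(-3862) = (1 + 0² - 1*0)²*(-3862) = (1 + 0 + 0)²*(-3862) = 1²*(-3862) = 1*(-3862) = -3862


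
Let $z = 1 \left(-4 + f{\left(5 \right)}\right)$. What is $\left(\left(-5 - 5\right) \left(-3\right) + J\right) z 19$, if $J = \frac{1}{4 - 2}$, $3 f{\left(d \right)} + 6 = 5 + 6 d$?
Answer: $\frac{19703}{6} \approx 3283.8$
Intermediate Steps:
$f{\left(d \right)} = - \frac{1}{3} + 2 d$ ($f{\left(d \right)} = -2 + \frac{5 + 6 d}{3} = -2 + \left(\frac{5}{3} + 2 d\right) = - \frac{1}{3} + 2 d$)
$z = \frac{17}{3}$ ($z = 1 \left(-4 + \left(- \frac{1}{3} + 2 \cdot 5\right)\right) = 1 \left(-4 + \left(- \frac{1}{3} + 10\right)\right) = 1 \left(-4 + \frac{29}{3}\right) = 1 \cdot \frac{17}{3} = \frac{17}{3} \approx 5.6667$)
$J = \frac{1}{2} \approx 0.5$
$\left(\left(-5 - 5\right) \left(-3\right) + J\right) z 19 = \left(\left(-5 - 5\right) \left(-3\right) + \frac{1}{2}\right) \frac{17}{3} \cdot 19 = \left(\left(-10\right) \left(-3\right) + \frac{1}{2}\right) \frac{17}{3} \cdot 19 = \left(30 + \frac{1}{2}\right) \frac{17}{3} \cdot 19 = \frac{61}{2} \cdot \frac{17}{3} \cdot 19 = \frac{1037}{6} \cdot 19 = \frac{19703}{6}$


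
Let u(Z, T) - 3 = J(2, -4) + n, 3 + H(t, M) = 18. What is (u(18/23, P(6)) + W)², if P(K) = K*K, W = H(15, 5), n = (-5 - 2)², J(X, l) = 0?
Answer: 4489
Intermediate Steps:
H(t, M) = 15 (H(t, M) = -3 + 18 = 15)
n = 49 (n = (-7)² = 49)
W = 15
P(K) = K²
u(Z, T) = 52 (u(Z, T) = 3 + (0 + 49) = 3 + 49 = 52)
(u(18/23, P(6)) + W)² = (52 + 15)² = 67² = 4489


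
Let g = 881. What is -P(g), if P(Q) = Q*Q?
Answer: -776161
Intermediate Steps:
P(Q) = Q**2
-P(g) = -1*881**2 = -1*776161 = -776161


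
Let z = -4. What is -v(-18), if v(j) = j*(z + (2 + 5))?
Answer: 54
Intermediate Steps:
v(j) = 3*j (v(j) = j*(-4 + (2 + 5)) = j*(-4 + 7) = j*3 = 3*j)
-v(-18) = -3*(-18) = -1*(-54) = 54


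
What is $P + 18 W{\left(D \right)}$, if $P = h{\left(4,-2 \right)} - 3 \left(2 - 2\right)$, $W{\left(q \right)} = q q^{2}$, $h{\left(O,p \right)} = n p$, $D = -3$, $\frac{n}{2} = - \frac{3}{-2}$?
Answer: $-492$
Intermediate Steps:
$n = 3$ ($n = 2 \left(- \frac{3}{-2}\right) = 2 \left(\left(-3\right) \left(- \frac{1}{2}\right)\right) = 2 \cdot \frac{3}{2} = 3$)
$h{\left(O,p \right)} = 3 p$
$W{\left(q \right)} = q^{3}$
$P = -6$ ($P = 3 \left(-2\right) - 3 \left(2 - 2\right) = -6 - 0 = -6 + 0 = -6$)
$P + 18 W{\left(D \right)} = -6 + 18 \left(-3\right)^{3} = -6 + 18 \left(-27\right) = -6 - 486 = -492$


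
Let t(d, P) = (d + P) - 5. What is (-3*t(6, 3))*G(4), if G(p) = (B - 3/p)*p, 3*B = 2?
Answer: 4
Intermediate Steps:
B = ⅔ (B = (⅓)*2 = ⅔ ≈ 0.66667)
t(d, P) = -5 + P + d (t(d, P) = (P + d) - 5 = -5 + P + d)
G(p) = p*(⅔ - 3/p) (G(p) = (⅔ - 3/p)*p = p*(⅔ - 3/p))
(-3*t(6, 3))*G(4) = (-3*(-5 + 3 + 6))*(-3 + (⅔)*4) = (-3*4)*(-3 + 8/3) = -12*(-⅓) = 4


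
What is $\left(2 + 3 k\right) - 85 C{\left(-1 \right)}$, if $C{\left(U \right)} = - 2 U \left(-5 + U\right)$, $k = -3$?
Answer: $1013$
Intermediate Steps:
$C{\left(U \right)} = - 2 U \left(-5 + U\right)$
$\left(2 + 3 k\right) - 85 C{\left(-1 \right)} = \left(2 + 3 \left(-3\right)\right) - 85 \cdot 2 \left(-1\right) \left(5 - -1\right) = \left(2 - 9\right) - 85 \cdot 2 \left(-1\right) \left(5 + 1\right) = -7 - 85 \cdot 2 \left(-1\right) 6 = -7 - -1020 = -7 + 1020 = 1013$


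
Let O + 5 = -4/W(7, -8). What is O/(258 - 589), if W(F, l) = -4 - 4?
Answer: 9/662 ≈ 0.013595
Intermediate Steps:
W(F, l) = -8
O = -9/2 (O = -5 - 4/(-8) = -5 - 4*(-1/8) = -5 + 1/2 = -9/2 ≈ -4.5000)
O/(258 - 589) = -9/(2*(258 - 589)) = -9/2/(-331) = -9/2*(-1/331) = 9/662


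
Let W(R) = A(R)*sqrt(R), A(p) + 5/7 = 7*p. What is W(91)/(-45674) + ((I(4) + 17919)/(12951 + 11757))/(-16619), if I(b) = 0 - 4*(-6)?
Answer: -5981/136874084 - 2227*sqrt(91)/159859 ≈ -0.13294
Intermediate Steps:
A(p) = -5/7 + 7*p
I(b) = 24 (I(b) = 0 + 24 = 24)
W(R) = sqrt(R)*(-5/7 + 7*R) (W(R) = (-5/7 + 7*R)*sqrt(R) = sqrt(R)*(-5/7 + 7*R))
W(91)/(-45674) + ((I(4) + 17919)/(12951 + 11757))/(-16619) = (sqrt(91)*(-5 + 49*91)/7)/(-45674) + ((24 + 17919)/(12951 + 11757))/(-16619) = (sqrt(91)*(-5 + 4459)/7)*(-1/45674) + (17943/24708)*(-1/16619) = ((1/7)*sqrt(91)*4454)*(-1/45674) + (17943*(1/24708))*(-1/16619) = (4454*sqrt(91)/7)*(-1/45674) + (5981/8236)*(-1/16619) = -2227*sqrt(91)/159859 - 5981/136874084 = -5981/136874084 - 2227*sqrt(91)/159859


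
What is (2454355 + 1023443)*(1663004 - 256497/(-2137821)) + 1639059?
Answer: 4121429599144883559/712607 ≈ 5.7836e+12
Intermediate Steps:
(2454355 + 1023443)*(1663004 - 256497/(-2137821)) + 1639059 = 3477798*(1663004 - 256497*(-1/2137821)) + 1639059 = 3477798*(1663004 + 85499/712607) + 1639059 = 3477798*(1185068376927/712607) + 1639059 = 4121428431139966746/712607 + 1639059 = 4121429599144883559/712607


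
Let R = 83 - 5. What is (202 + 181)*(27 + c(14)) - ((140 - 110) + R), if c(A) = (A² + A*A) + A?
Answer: 165731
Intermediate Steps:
c(A) = A + 2*A² (c(A) = (A² + A²) + A = 2*A² + A = A + 2*A²)
R = 78
(202 + 181)*(27 + c(14)) - ((140 - 110) + R) = (202 + 181)*(27 + 14*(1 + 2*14)) - ((140 - 110) + 78) = 383*(27 + 14*(1 + 28)) - (30 + 78) = 383*(27 + 14*29) - 1*108 = 383*(27 + 406) - 108 = 383*433 - 108 = 165839 - 108 = 165731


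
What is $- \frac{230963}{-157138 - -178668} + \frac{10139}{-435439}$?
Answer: $- \frac{100788590427}{9375001670} \approx -10.751$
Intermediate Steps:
$- \frac{230963}{-157138 - -178668} + \frac{10139}{-435439} = - \frac{230963}{-157138 + 178668} + 10139 \left(- \frac{1}{435439}\right) = - \frac{230963}{21530} - \frac{10139}{435439} = - \frac{100788590427}{9375001670}$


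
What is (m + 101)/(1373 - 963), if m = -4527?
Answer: -2213/205 ≈ -10.795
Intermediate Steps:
(m + 101)/(1373 - 963) = (-4527 + 101)/(1373 - 963) = -4426/410 = -4426*1/410 = -2213/205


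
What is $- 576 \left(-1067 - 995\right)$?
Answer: $1187712$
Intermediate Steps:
$- 576 \left(-1067 - 995\right) = \left(-576\right) \left(-2062\right) = 1187712$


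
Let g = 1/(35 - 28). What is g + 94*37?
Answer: 24347/7 ≈ 3478.1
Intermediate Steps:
g = ⅐ (g = 1/7 = ⅐ ≈ 0.14286)
g + 94*37 = ⅐ + 94*37 = ⅐ + 3478 = 24347/7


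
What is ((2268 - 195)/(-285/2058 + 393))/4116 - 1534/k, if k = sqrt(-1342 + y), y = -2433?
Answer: 691/539006 + 1534*I*sqrt(151)/755 ≈ 0.001282 + 24.967*I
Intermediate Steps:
k = 5*I*sqrt(151) (k = sqrt(-1342 - 2433) = sqrt(-3775) = 5*I*sqrt(151) ≈ 61.441*I)
((2268 - 195)/(-285/2058 + 393))/4116 - 1534/k = ((2268 - 195)/(-285/2058 + 393))/4116 - 1534*(-I*sqrt(151)/755) = (2073/(-285*1/2058 + 393))*(1/4116) - (-1534)*I*sqrt(151)/755 = (2073/(-95/686 + 393))*(1/4116) + 1534*I*sqrt(151)/755 = (2073/(269503/686))*(1/4116) + 1534*I*sqrt(151)/755 = (2073*(686/269503))*(1/4116) + 1534*I*sqrt(151)/755 = (1422078/269503)*(1/4116) + 1534*I*sqrt(151)/755 = 691/539006 + 1534*I*sqrt(151)/755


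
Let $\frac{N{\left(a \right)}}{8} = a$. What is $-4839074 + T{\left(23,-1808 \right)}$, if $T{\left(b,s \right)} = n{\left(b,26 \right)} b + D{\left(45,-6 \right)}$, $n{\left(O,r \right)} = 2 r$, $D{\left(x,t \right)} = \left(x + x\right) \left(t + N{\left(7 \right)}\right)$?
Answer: $-4833378$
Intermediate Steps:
$N{\left(a \right)} = 8 a$
$D{\left(x,t \right)} = 2 x \left(56 + t\right)$ ($D{\left(x,t \right)} = \left(x + x\right) \left(t + 8 \cdot 7\right) = 2 x \left(t + 56\right) = 2 x \left(56 + t\right)$)
$T{\left(b,s \right)} = 4500 + 52 b$ ($T{\left(b,s \right)} = 2 \cdot 26 b + 2 \cdot 45 \left(56 - 6\right) = 52 b + 2 \cdot 45 \cdot 50 = 52 b + 4500 = 4500 + 52 b$)
$-4839074 + T{\left(23,-1808 \right)} = -4839074 + \left(4500 + 52 \cdot 23\right) = -4839074 + \left(4500 + 1196\right) = -4839074 + 5696 = -4833378$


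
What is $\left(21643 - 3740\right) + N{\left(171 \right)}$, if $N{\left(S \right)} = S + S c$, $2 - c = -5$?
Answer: $19271$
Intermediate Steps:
$c = 7$ ($c = 2 - -5 = 2 + 5 = 7$)
$N{\left(S \right)} = 8 S$ ($N{\left(S \right)} = S + S 7 = S + 7 S = 8 S$)
$\left(21643 - 3740\right) + N{\left(171 \right)} = \left(21643 - 3740\right) + 8 \cdot 171 = 17903 + 1368 = 19271$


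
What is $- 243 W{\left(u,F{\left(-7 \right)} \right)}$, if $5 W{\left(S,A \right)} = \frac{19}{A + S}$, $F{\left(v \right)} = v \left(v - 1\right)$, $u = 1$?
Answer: $- \frac{81}{5} \approx -16.2$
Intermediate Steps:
$F{\left(v \right)} = v \left(-1 + v\right)$
$W{\left(S,A \right)} = \frac{19}{5 \left(A + S\right)}$ ($W{\left(S,A \right)} = \frac{19 \frac{1}{A + S}}{5} = \frac{19}{5 \left(A + S\right)}$)
$- 243 W{\left(u,F{\left(-7 \right)} \right)} = - 243 \frac{19}{5 \left(- 7 \left(-1 - 7\right) + 1\right)} = - 243 \frac{19}{5 \left(\left(-7\right) \left(-8\right) + 1\right)} = - 243 \frac{19}{5 \left(56 + 1\right)} = - 243 \frac{19}{5 \cdot 57} = - 243 \cdot \frac{19}{5} \cdot \frac{1}{57} = \left(-243\right) \frac{1}{15} = - \frac{81}{5}$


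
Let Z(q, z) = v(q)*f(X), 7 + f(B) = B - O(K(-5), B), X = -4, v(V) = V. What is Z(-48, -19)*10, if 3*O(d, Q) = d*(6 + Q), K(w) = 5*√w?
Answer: 5280 + 1600*I*√5 ≈ 5280.0 + 3577.7*I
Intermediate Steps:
O(d, Q) = d*(6 + Q)/3 (O(d, Q) = (d*(6 + Q))/3 = d*(6 + Q)/3)
f(B) = -7 + B - 5*I*√5*(6 + B)/3 (f(B) = -7 + (B - 5*√(-5)*(6 + B)/3) = -7 + (B - 5*(I*√5)*(6 + B)/3) = -7 + (B - 5*I*√5*(6 + B)/3) = -7 + B - 5*I*√5*(6 + B)/3)
Z(q, z) = q*(-11 - 10*I*√5/3) (Z(q, z) = q*(-7 - 4 - 5*I*√5*(6 - 4)/3) = q*(-7 - 4 - 5/3*I*√5*2) = q*(-7 - 4 - 10*I*√5/3) = q*(-11 - 10*I*√5/3))
Z(-48, -19)*10 = -⅓*(-48)*(33 + 10*I*√5)*10 = (528 + 160*I*√5)*10 = 5280 + 1600*I*√5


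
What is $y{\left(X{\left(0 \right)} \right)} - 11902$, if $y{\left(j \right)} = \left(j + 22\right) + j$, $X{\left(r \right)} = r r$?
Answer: $-11880$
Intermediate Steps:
$X{\left(r \right)} = r^{2}$
$y{\left(j \right)} = 22 + 2 j$ ($y{\left(j \right)} = \left(22 + j\right) + j = 22 + 2 j$)
$y{\left(X{\left(0 \right)} \right)} - 11902 = \left(22 + 2 \cdot 0^{2}\right) - 11902 = \left(22 + 2 \cdot 0\right) - 11902 = \left(22 + 0\right) - 11902 = 22 - 11902 = -11880$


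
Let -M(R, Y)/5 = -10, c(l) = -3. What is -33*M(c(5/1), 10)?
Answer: -1650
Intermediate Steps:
M(R, Y) = 50 (M(R, Y) = -5*(-10) = 50)
-33*M(c(5/1), 10) = -33*50 = -1650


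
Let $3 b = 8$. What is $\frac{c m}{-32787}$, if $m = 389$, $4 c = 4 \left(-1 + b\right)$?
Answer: $- \frac{1945}{98361} \approx -0.019774$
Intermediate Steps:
$b = \frac{8}{3}$ ($b = \frac{1}{3} \cdot 8 = \frac{8}{3} \approx 2.6667$)
$c = \frac{5}{3}$ ($c = \frac{4 \left(-1 + \frac{8}{3}\right)}{4} = \frac{4 \cdot \frac{5}{3}}{4} = \frac{1}{4} \cdot \frac{20}{3} = \frac{5}{3} \approx 1.6667$)
$\frac{c m}{-32787} = \frac{\frac{5}{3} \cdot 389}{-32787} = \frac{1945}{3} \left(- \frac{1}{32787}\right) = - \frac{1945}{98361}$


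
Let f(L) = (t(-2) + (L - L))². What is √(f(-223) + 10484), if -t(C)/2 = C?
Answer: 10*√105 ≈ 102.47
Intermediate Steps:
t(C) = -2*C
f(L) = 16 (f(L) = (-2*(-2) + (L - L))² = (4 + 0)² = 4² = 16)
√(f(-223) + 10484) = √(16 + 10484) = √10500 = 10*√105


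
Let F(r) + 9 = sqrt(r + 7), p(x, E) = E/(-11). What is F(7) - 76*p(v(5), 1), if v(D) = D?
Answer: -23/11 + sqrt(14) ≈ 1.6507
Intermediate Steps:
p(x, E) = -E/11 (p(x, E) = E*(-1/11) = -E/11)
F(r) = -9 + sqrt(7 + r) (F(r) = -9 + sqrt(r + 7) = -9 + sqrt(7 + r))
F(7) - 76*p(v(5), 1) = (-9 + sqrt(7 + 7)) - (-76)/11 = (-9 + sqrt(14)) - 76*(-1/11) = (-9 + sqrt(14)) + 76/11 = -23/11 + sqrt(14)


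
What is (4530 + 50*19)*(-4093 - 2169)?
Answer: -34315760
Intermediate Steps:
(4530 + 50*19)*(-4093 - 2169) = (4530 + 950)*(-6262) = 5480*(-6262) = -34315760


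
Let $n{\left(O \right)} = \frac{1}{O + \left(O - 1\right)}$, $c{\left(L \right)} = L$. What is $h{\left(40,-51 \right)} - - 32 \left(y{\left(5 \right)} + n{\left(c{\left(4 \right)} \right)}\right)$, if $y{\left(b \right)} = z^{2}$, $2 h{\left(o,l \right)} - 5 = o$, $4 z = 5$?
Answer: $\frac{1079}{14} \approx 77.071$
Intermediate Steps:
$z = \frac{5}{4}$ ($z = \frac{1}{4} \cdot 5 = \frac{5}{4} \approx 1.25$)
$h{\left(o,l \right)} = \frac{5}{2} + \frac{o}{2}$
$y{\left(b \right)} = \frac{25}{16}$ ($y{\left(b \right)} = \left(\frac{5}{4}\right)^{2} = \frac{25}{16}$)
$n{\left(O \right)} = \frac{1}{-1 + 2 O}$ ($n{\left(O \right)} = \frac{1}{O + \left(-1 + O\right)} = \frac{1}{-1 + 2 O}$)
$h{\left(40,-51 \right)} - - 32 \left(y{\left(5 \right)} + n{\left(c{\left(4 \right)} \right)}\right) = \left(\frac{5}{2} + \frac{1}{2} \cdot 40\right) - - 32 \left(\frac{25}{16} + \frac{1}{-1 + 2 \cdot 4}\right) = \left(\frac{5}{2} + 20\right) - - 32 \left(\frac{25}{16} + \frac{1}{-1 + 8}\right) = \frac{45}{2} - - 32 \left(\frac{25}{16} + \frac{1}{7}\right) = \frac{45}{2} - \left(-32\right) \frac{191}{112} = \frac{45}{2} - - \frac{382}{7} = \frac{45}{2} + \frac{382}{7} = \frac{1079}{14}$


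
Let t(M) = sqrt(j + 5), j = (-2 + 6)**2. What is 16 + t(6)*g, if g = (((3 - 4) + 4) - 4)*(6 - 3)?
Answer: 16 - 3*sqrt(21) ≈ 2.2523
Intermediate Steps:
j = 16 (j = 4**2 = 16)
t(M) = sqrt(21) (t(M) = sqrt(16 + 5) = sqrt(21))
g = -3 (g = ((-1 + 4) - 4)*3 = (3 - 4)*3 = -1*3 = -3)
16 + t(6)*g = 16 + sqrt(21)*(-3) = 16 - 3*sqrt(21)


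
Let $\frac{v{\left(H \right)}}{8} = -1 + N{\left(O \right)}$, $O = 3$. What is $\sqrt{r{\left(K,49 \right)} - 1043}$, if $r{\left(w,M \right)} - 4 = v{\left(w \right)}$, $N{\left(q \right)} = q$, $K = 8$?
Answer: $i \sqrt{1023} \approx 31.984 i$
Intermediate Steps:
$v{\left(H \right)} = 16$ ($v{\left(H \right)} = 8 \left(-1 + 3\right) = 8 \cdot 2 = 16$)
$r{\left(w,M \right)} = 20$ ($r{\left(w,M \right)} = 4 + 16 = 20$)
$\sqrt{r{\left(K,49 \right)} - 1043} = \sqrt{20 - 1043} = \sqrt{-1023} = i \sqrt{1023}$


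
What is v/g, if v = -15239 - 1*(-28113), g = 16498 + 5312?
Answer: 6437/10905 ≈ 0.59028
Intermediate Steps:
g = 21810
v = 12874 (v = -15239 + 28113 = 12874)
v/g = 12874/21810 = 12874*(1/21810) = 6437/10905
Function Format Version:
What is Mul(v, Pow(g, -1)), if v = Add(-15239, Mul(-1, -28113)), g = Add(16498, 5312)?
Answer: Rational(6437, 10905) ≈ 0.59028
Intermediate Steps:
g = 21810
v = 12874 (v = Add(-15239, 28113) = 12874)
Mul(v, Pow(g, -1)) = Mul(12874, Pow(21810, -1)) = Mul(12874, Rational(1, 21810)) = Rational(6437, 10905)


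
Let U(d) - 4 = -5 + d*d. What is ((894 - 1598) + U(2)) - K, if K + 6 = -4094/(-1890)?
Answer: -658822/945 ≈ -697.17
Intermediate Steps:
K = -3623/945 (K = -6 - 4094/(-1890) = -6 - 4094*(-1/1890) = -6 + 2047/945 = -3623/945 ≈ -3.8339)
U(d) = -1 + d² (U(d) = 4 + (-5 + d*d) = 4 + (-5 + d²) = -1 + d²)
((894 - 1598) + U(2)) - K = ((894 - 1598) + (-1 + 2²)) - 1*(-3623/945) = (-704 + (-1 + 4)) + 3623/945 = (-704 + 3) + 3623/945 = -701 + 3623/945 = -658822/945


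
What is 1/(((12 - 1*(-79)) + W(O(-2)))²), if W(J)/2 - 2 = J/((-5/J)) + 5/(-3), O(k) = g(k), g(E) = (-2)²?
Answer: 225/1635841 ≈ 0.00013754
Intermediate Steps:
g(E) = 4
O(k) = 4
W(J) = ⅔ - 2*J²/5 (W(J) = 4 + 2*(J/((-5/J)) + 5/(-3)) = 4 + 2*(J*(-J/5) + 5*(-⅓)) = 4 + 2*(-J²/5 - 5/3) = 4 + 2*(-5/3 - J²/5) = 4 + (-10/3 - 2*J²/5) = ⅔ - 2*J²/5)
1/(((12 - 1*(-79)) + W(O(-2)))²) = 1/(((12 - 1*(-79)) + (⅔ - ⅖*4²))²) = 1/(((12 + 79) + (⅔ - ⅖*16))²) = 1/((91 + (⅔ - 32/5))²) = 1/((91 - 86/15)²) = 1/((1279/15)²) = 1/(1635841/225) = 225/1635841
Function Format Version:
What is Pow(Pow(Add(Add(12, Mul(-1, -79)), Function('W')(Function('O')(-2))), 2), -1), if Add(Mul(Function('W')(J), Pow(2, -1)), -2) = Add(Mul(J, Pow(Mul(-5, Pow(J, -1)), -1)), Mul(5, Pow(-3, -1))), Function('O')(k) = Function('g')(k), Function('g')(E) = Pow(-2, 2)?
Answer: Rational(225, 1635841) ≈ 0.00013754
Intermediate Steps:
Function('g')(E) = 4
Function('O')(k) = 4
Function('W')(J) = Add(Rational(2, 3), Mul(Rational(-2, 5), Pow(J, 2))) (Function('W')(J) = Add(4, Mul(2, Add(Mul(J, Pow(Mul(-5, Pow(J, -1)), -1)), Mul(5, Pow(-3, -1))))) = Add(4, Mul(2, Add(Mul(J, Mul(Rational(-1, 5), J)), Mul(5, Rational(-1, 3))))) = Add(4, Mul(2, Add(Mul(Rational(-1, 5), Pow(J, 2)), Rational(-5, 3)))) = Add(4, Mul(2, Add(Rational(-5, 3), Mul(Rational(-1, 5), Pow(J, 2))))) = Add(4, Add(Rational(-10, 3), Mul(Rational(-2, 5), Pow(J, 2)))) = Add(Rational(2, 3), Mul(Rational(-2, 5), Pow(J, 2))))
Pow(Pow(Add(Add(12, Mul(-1, -79)), Function('W')(Function('O')(-2))), 2), -1) = Pow(Pow(Add(Add(12, Mul(-1, -79)), Add(Rational(2, 3), Mul(Rational(-2, 5), Pow(4, 2)))), 2), -1) = Pow(Pow(Add(Add(12, 79), Add(Rational(2, 3), Mul(Rational(-2, 5), 16))), 2), -1) = Pow(Pow(Add(91, Add(Rational(2, 3), Rational(-32, 5))), 2), -1) = Pow(Pow(Add(91, Rational(-86, 15)), 2), -1) = Pow(Pow(Rational(1279, 15), 2), -1) = Pow(Rational(1635841, 225), -1) = Rational(225, 1635841)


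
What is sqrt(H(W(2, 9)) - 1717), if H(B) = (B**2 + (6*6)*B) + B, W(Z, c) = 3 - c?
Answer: I*sqrt(1903) ≈ 43.623*I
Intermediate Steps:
H(B) = B**2 + 37*B (H(B) = (B**2 + 36*B) + B = B**2 + 37*B)
sqrt(H(W(2, 9)) - 1717) = sqrt((3 - 1*9)*(37 + (3 - 1*9)) - 1717) = sqrt((3 - 9)*(37 + (3 - 9)) - 1717) = sqrt(-6*(37 - 6) - 1717) = sqrt(-6*31 - 1717) = sqrt(-186 - 1717) = sqrt(-1903) = I*sqrt(1903)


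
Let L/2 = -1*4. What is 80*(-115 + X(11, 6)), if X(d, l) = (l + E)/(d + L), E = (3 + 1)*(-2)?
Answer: -27760/3 ≈ -9253.3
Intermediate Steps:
E = -8 (E = 4*(-2) = -8)
L = -8 (L = 2*(-1*4) = 2*(-4) = -8)
X(d, l) = (-8 + l)/(-8 + d) (X(d, l) = (l - 8)/(d - 8) = (-8 + l)/(-8 + d))
80*(-115 + X(11, 6)) = 80*(-115 + (-8 + 6)/(-8 + 11)) = 80*(-115 - 2/3) = 80*(-115 + (⅓)*(-2)) = 80*(-115 - ⅔) = 80*(-347/3) = -27760/3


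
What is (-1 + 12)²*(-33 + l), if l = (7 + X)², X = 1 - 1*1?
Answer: 1936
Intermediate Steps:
X = 0 (X = 1 - 1 = 0)
l = 49 (l = (7 + 0)² = 7² = 49)
(-1 + 12)²*(-33 + l) = (-1 + 12)²*(-33 + 49) = 11²*16 = 121*16 = 1936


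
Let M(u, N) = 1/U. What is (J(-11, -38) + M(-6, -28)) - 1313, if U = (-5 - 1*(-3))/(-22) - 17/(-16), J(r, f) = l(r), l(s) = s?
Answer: -268596/203 ≈ -1323.1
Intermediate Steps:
J(r, f) = r
U = 203/176 (U = (-5 + 3)*(-1/22) - 17*(-1/16) = -2*(-1/22) + 17/16 = 1/11 + 17/16 = 203/176 ≈ 1.1534)
M(u, N) = 176/203 (M(u, N) = 1/(203/176) = 176/203)
(J(-11, -38) + M(-6, -28)) - 1313 = (-11 + 176/203) - 1313 = -2057/203 - 1313 = -268596/203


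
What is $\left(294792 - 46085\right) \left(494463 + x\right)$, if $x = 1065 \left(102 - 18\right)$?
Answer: $145225737561$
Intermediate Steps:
$x = 89460$ ($x = 1065 \left(102 - 18\right) = 1065 \cdot 84 = 89460$)
$\left(294792 - 46085\right) \left(494463 + x\right) = \left(294792 - 46085\right) \left(494463 + 89460\right) = 248707 \cdot 583923 = 145225737561$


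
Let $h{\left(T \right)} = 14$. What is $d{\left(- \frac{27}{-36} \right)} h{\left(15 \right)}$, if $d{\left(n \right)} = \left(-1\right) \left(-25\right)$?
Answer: $350$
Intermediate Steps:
$d{\left(n \right)} = 25$
$d{\left(- \frac{27}{-36} \right)} h{\left(15 \right)} = 25 \cdot 14 = 350$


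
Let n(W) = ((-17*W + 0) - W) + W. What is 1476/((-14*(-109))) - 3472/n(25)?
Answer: 2962786/324275 ≈ 9.1366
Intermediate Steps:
n(W) = -17*W (n(W) = (-17*W - W) + W = -18*W + W = -17*W)
1476/((-14*(-109))) - 3472/n(25) = 1476/((-14*(-109))) - 3472/((-17*25)) = 1476/1526 - 3472/(-425) = 1476*(1/1526) - 3472*(-1/425) = 738/763 + 3472/425 = 2962786/324275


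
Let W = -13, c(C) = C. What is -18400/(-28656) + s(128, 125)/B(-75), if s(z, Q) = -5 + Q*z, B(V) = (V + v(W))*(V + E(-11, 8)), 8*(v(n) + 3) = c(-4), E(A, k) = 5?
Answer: 999037/281187 ≈ 3.5529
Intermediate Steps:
v(n) = -7/2 (v(n) = -3 + (⅛)*(-4) = -3 - ½ = -7/2)
B(V) = (5 + V)*(-7/2 + V) (B(V) = (V - 7/2)*(V + 5) = (-7/2 + V)*(5 + V) = (5 + V)*(-7/2 + V))
-18400/(-28656) + s(128, 125)/B(-75) = -18400/(-28656) + (-5 + 125*128)/(-35/2 + (-75)² + (3/2)*(-75)) = -18400*(-1/28656) + (-5 + 16000)/(-35/2 + 5625 - 225/2) = 1150/1791 + 15995/5495 = 1150/1791 + 15995*(1/5495) = 1150/1791 + 457/157 = 999037/281187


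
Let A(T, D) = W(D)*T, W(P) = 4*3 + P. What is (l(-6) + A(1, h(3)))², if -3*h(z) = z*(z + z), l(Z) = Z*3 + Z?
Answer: 324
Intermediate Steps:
l(Z) = 4*Z (l(Z) = 3*Z + Z = 4*Z)
W(P) = 12 + P
h(z) = -2*z²/3 (h(z) = -z*(z + z)/3 = -z*2*z/3 = -2*z²/3)
A(T, D) = T*(12 + D) (A(T, D) = (12 + D)*T = T*(12 + D))
(l(-6) + A(1, h(3)))² = (4*(-6) + 1*(12 - ⅔*3²))² = (-24 + 1*(12 - ⅔*9))² = (-24 + 1*(12 - 6))² = (-24 + 1*6)² = (-24 + 6)² = (-18)² = 324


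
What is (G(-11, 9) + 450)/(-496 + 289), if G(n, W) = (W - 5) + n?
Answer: -443/207 ≈ -2.1401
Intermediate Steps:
G(n, W) = -5 + W + n (G(n, W) = (-5 + W) + n = -5 + W + n)
(G(-11, 9) + 450)/(-496 + 289) = ((-5 + 9 - 11) + 450)/(-496 + 289) = (-7 + 450)/(-207) = 443*(-1/207) = -443/207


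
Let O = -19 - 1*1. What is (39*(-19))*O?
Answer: 14820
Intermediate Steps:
O = -20 (O = -19 - 1 = -20)
(39*(-19))*O = (39*(-19))*(-20) = -741*(-20) = 14820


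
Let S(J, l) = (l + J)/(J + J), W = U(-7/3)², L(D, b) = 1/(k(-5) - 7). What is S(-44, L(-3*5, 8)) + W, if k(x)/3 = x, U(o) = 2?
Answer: 8713/1936 ≈ 4.5005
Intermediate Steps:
k(x) = 3*x
L(D, b) = -1/22 (L(D, b) = 1/(3*(-5) - 7) = 1/(-15 - 7) = 1/(-22) = -1/22)
W = 4 (W = 2² = 4)
S(J, l) = (J + l)/(2*J) (S(J, l) = (J + l)/((2*J)) = (J + l)*(1/(2*J)) = (J + l)/(2*J))
S(-44, L(-3*5, 8)) + W = (½)*(-44 - 1/22)/(-44) + 4 = (½)*(-1/44)*(-969/22) + 4 = 969/1936 + 4 = 8713/1936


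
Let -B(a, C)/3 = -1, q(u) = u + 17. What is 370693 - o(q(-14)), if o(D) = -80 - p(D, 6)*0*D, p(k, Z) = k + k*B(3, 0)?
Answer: 370773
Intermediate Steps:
q(u) = 17 + u
B(a, C) = 3 (B(a, C) = -3*(-1) = 3)
p(k, Z) = 4*k (p(k, Z) = k + k*3 = k + 3*k = 4*k)
o(D) = -80 (o(D) = -80 - (4*D)*0*D = -80 - 0*D = -80 - 1*0 = -80 + 0 = -80)
370693 - o(q(-14)) = 370693 - 1*(-80) = 370693 + 80 = 370773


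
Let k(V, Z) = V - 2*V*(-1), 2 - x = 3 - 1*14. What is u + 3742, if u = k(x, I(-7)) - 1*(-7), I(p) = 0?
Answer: 3788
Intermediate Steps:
x = 13 (x = 2 - (3 - 1*14) = 2 - (3 - 14) = 2 - 1*(-11) = 2 + 11 = 13)
k(V, Z) = 3*V (k(V, Z) = V + 2*V = 3*V)
u = 46 (u = 3*13 - 1*(-7) = 39 + 7 = 46)
u + 3742 = 46 + 3742 = 3788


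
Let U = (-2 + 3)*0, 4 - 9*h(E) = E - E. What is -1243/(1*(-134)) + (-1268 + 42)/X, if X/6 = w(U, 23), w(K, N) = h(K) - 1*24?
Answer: 254971/14204 ≈ 17.951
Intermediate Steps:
h(E) = 4/9 (h(E) = 4/9 - (E - E)/9 = 4/9 - ⅑*0 = 4/9 + 0 = 4/9)
U = 0 (U = 1*0 = 0)
w(K, N) = -212/9 (w(K, N) = 4/9 - 1*24 = 4/9 - 24 = -212/9)
X = -424/3 (X = 6*(-212/9) = -424/3 ≈ -141.33)
-1243/(1*(-134)) + (-1268 + 42)/X = -1243/(1*(-134)) + (-1268 + 42)/(-424/3) = -1243/(-134) - 1226*(-3/424) = -1243*(-1/134) + 1839/212 = 1243/134 + 1839/212 = 254971/14204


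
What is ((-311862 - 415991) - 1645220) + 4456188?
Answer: 2083115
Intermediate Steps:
((-311862 - 415991) - 1645220) + 4456188 = (-727853 - 1645220) + 4456188 = -2373073 + 4456188 = 2083115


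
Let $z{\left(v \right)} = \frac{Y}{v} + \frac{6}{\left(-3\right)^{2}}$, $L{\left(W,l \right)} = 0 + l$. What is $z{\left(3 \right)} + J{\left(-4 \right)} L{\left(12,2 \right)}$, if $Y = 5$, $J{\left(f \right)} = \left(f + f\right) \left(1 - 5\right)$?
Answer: $\frac{199}{3} \approx 66.333$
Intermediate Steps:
$J{\left(f \right)} = - 8 f$ ($J{\left(f \right)} = 2 f \left(-4\right) = - 8 f$)
$L{\left(W,l \right)} = l$
$z{\left(v \right)} = \frac{2}{3} + \frac{5}{v}$ ($z{\left(v \right)} = \frac{5}{v} + \frac{6}{\left(-3\right)^{2}} = \frac{5}{v} + \frac{6}{9} = \frac{5}{v} + 6 \cdot \frac{1}{9} = \frac{5}{v} + \frac{2}{3} = \frac{2}{3} + \frac{5}{v}$)
$z{\left(3 \right)} + J{\left(-4 \right)} L{\left(12,2 \right)} = \left(\frac{2}{3} + \frac{5}{3}\right) + \left(-8\right) \left(-4\right) 2 = \left(\frac{2}{3} + 5 \cdot \frac{1}{3}\right) + 32 \cdot 2 = \left(\frac{2}{3} + \frac{5}{3}\right) + 64 = \frac{7}{3} + 64 = \frac{199}{3}$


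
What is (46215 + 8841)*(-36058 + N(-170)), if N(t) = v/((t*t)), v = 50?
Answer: -573725445144/289 ≈ -1.9852e+9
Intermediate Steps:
N(t) = 50/t² (N(t) = 50/((t*t)) = 50/(t²) = 50/t²)
(46215 + 8841)*(-36058 + N(-170)) = (46215 + 8841)*(-36058 + 50/(-170)²) = 55056*(-36058 + 50*(1/28900)) = 55056*(-36058 + 1/578) = 55056*(-20841523/578) = -573725445144/289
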